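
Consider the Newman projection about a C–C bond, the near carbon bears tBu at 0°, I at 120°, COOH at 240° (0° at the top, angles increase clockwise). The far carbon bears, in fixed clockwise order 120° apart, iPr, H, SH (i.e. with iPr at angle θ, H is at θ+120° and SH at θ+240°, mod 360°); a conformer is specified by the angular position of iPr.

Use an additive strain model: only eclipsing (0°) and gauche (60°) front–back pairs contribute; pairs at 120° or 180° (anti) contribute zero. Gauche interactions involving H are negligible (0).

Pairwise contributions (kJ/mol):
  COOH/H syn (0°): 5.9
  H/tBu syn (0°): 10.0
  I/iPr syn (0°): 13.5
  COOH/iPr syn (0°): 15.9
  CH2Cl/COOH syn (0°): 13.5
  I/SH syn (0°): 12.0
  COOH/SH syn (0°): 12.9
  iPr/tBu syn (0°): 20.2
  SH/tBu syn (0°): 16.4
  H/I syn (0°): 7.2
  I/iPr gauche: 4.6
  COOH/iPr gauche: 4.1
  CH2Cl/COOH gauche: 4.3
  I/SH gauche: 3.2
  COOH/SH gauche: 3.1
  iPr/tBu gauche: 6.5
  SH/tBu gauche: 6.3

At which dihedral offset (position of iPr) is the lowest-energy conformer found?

iPr at 0° (eclipsed): tBu(0°)/iPr(0°) eclipsed 20.2; I(120°)/H(120°) eclipsed 7.2; COOH(240°)/SH(240°) eclipsed 12.9 → 40.3 kJ/mol.
iPr at 60° (staggered): tBu(0°)/iPr(60°) gauche 6.5; tBu(0°)/SH(300°) gauche 6.3; I(120°)/iPr(60°) gauche 4.6; COOH(240°)/SH(300°) gauche 3.1 → 20.5 kJ/mol.
iPr at 120° (eclipsed): tBu(0°)/SH(0°) eclipsed 16.4; I(120°)/iPr(120°) eclipsed 13.5; COOH(240°)/H(240°) eclipsed 5.9 → 35.8 kJ/mol.
iPr at 180° (staggered): tBu(0°)/SH(60°) gauche 6.3; I(120°)/iPr(180°) gauche 4.6; I(120°)/SH(60°) gauche 3.2; COOH(240°)/iPr(180°) gauche 4.1 → 18.2 kJ/mol.
iPr at 240° (eclipsed): tBu(0°)/H(0°) eclipsed 10.0; I(120°)/SH(120°) eclipsed 12.0; COOH(240°)/iPr(240°) eclipsed 15.9 → 37.9 kJ/mol.
iPr at 300° (staggered): tBu(0°)/iPr(300°) gauche 6.5; I(120°)/SH(180°) gauche 3.2; COOH(240°)/iPr(300°) gauche 4.1; COOH(240°)/SH(180°) gauche 3.1 → 16.9 kJ/mol.
The minimum (16.9 kJ/mol) occurs with iPr at 300°.

300°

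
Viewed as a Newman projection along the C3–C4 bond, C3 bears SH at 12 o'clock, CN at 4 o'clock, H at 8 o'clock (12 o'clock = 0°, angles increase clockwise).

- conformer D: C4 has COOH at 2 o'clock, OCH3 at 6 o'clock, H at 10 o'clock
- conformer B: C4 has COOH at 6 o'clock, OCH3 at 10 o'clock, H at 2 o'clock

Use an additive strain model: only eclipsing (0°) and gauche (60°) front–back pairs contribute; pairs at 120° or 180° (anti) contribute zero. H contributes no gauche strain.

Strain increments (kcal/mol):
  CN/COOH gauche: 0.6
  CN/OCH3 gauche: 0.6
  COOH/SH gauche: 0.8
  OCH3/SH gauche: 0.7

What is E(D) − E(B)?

D (staggered): SH(0°)/COOH(60°) gauche 0.8; CN(120°)/COOH(60°) gauche 0.6; CN(120°)/OCH3(180°) gauche 0.6 → 2.0 kcal/mol.
B (staggered): SH(0°)/OCH3(300°) gauche 0.7; CN(120°)/COOH(180°) gauche 0.6 → 1.3 kcal/mol.
E(D) − E(B) = 2.0 − 1.3 = +0.7 kcal/mol.

+0.7 kcal/mol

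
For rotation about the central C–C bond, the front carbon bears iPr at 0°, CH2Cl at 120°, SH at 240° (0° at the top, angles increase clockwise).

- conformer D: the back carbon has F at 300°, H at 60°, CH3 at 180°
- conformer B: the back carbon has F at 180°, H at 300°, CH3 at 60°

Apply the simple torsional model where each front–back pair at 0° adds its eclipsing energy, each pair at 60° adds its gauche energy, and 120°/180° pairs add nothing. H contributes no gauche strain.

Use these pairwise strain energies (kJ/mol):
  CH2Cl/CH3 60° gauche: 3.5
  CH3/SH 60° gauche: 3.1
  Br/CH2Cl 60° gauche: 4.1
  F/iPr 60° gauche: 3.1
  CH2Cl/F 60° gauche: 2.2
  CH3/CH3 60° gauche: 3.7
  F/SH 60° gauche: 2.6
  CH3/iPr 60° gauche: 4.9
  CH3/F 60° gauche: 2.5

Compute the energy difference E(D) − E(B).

-0.9 kJ/mol

D (staggered): iPr–F gauche, CH2Cl–CH3 gauche, SH–F gauche, SH–CH3 gauche; 3.1 + 3.5 + 2.6 + 3.1 = 12.3 kJ/mol.
B (staggered): iPr–CH3 gauche, CH2Cl–F gauche, CH2Cl–CH3 gauche, SH–F gauche; 4.9 + 2.2 + 3.5 + 2.6 = 13.2 kJ/mol.
E(D) − E(B) = 12.3 − 13.2 = -0.9 kJ/mol.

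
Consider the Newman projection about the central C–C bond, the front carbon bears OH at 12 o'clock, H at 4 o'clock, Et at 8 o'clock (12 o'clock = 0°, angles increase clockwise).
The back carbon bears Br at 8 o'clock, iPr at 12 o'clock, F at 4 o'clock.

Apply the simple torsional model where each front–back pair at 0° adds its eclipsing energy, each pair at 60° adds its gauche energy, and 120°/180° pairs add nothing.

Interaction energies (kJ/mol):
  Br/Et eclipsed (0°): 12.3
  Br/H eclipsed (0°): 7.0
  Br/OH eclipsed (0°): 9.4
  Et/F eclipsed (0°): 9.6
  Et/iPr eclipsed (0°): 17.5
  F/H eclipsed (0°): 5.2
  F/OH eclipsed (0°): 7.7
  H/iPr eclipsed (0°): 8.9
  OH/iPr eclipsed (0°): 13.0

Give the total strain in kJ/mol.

30.5 kJ/mol

This conformer (eclipsed): OH(0°)/iPr(0°) eclipsed 13.0; H(120°)/F(120°) eclipsed 5.2; Et(240°)/Br(240°) eclipsed 12.3 → 30.5 kJ/mol.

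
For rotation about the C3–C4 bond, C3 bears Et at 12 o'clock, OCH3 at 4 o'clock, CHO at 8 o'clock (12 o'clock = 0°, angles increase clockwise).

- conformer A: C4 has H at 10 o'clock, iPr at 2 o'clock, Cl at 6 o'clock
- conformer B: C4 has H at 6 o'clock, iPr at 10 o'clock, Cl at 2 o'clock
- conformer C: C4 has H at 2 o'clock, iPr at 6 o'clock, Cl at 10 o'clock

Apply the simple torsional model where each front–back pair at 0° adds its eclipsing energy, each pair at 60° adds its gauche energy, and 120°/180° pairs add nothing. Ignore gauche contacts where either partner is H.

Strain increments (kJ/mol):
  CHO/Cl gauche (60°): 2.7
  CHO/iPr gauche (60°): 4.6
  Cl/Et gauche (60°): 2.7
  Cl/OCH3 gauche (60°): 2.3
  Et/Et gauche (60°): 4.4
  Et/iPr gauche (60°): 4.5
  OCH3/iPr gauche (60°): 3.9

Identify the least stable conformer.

B

A is staggered. Et at 0° is gauche with iPr at 60° (4.5); OCH3 at 120° is gauche with iPr at 60° (3.9); OCH3 at 120° is gauche with Cl at 180° (2.3); CHO at 240° is gauche with Cl at 180° (2.7). Total 13.4 kJ/mol.
B is staggered. Et at 0° is gauche with iPr at 300° (4.5); Et at 0° is gauche with Cl at 60° (2.7); OCH3 at 120° is gauche with Cl at 60° (2.3); CHO at 240° is gauche with iPr at 300° (4.6). Total 14.1 kJ/mol.
C is staggered. Et at 0° is gauche with Cl at 300° (2.7); OCH3 at 120° is gauche with iPr at 180° (3.9); CHO at 240° is gauche with iPr at 180° (4.6); CHO at 240° is gauche with Cl at 300° (2.7). Total 13.9 kJ/mol.
B has the highest total (14.1 kJ/mol).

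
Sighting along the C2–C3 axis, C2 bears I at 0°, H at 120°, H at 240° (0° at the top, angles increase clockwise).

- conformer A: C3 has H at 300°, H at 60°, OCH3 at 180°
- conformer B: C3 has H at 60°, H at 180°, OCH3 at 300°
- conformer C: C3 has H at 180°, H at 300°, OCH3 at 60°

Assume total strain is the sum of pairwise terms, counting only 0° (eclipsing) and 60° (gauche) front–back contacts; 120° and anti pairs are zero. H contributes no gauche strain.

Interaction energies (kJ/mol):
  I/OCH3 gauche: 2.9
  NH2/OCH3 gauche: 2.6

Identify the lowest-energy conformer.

A

A (staggered): no non-H gauche contacts → 0.0 kJ/mol.
B (staggered): I(0°)/OCH3(300°) gauche 2.9 → 2.9 kJ/mol.
C (staggered): I(0°)/OCH3(60°) gauche 2.9 → 2.9 kJ/mol.
A has the lowest total (0.0 kJ/mol).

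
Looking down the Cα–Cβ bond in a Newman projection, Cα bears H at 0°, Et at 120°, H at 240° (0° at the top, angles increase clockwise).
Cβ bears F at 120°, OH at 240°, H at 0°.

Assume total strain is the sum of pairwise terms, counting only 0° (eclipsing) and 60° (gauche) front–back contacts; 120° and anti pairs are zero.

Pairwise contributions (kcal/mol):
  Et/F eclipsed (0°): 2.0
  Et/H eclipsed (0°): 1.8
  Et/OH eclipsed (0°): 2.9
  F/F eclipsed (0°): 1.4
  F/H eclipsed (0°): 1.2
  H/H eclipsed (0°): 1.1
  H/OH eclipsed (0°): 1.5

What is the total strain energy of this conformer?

This conformer (eclipsed): H–H eclipsed, Et–F eclipsed, H–OH eclipsed; 1.1 + 2.0 + 1.5 = 4.6 kcal/mol.

4.6 kcal/mol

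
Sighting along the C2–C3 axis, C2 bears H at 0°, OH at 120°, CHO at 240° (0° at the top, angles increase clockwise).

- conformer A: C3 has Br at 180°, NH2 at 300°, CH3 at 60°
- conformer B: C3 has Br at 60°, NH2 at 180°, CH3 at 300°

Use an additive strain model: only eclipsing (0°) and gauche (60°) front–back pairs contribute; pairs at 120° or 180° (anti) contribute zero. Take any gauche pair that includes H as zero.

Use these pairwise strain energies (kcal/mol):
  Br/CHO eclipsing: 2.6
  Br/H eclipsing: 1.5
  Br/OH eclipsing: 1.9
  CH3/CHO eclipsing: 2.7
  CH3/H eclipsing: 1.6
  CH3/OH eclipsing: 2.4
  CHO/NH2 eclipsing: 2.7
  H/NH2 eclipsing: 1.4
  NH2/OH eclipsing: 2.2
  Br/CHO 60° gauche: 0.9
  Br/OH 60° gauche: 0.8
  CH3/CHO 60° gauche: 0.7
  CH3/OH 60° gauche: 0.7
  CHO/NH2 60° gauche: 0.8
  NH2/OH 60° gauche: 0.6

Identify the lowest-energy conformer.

B

A (staggered): OH(120°)/Br(180°) gauche 0.8; OH(120°)/CH3(60°) gauche 0.7; CHO(240°)/Br(180°) gauche 0.9; CHO(240°)/NH2(300°) gauche 0.8 → 3.2 kcal/mol.
B (staggered): OH(120°)/Br(60°) gauche 0.8; OH(120°)/NH2(180°) gauche 0.6; CHO(240°)/NH2(180°) gauche 0.8; CHO(240°)/CH3(300°) gauche 0.7 → 2.9 kcal/mol.
B has the lowest total (2.9 kcal/mol).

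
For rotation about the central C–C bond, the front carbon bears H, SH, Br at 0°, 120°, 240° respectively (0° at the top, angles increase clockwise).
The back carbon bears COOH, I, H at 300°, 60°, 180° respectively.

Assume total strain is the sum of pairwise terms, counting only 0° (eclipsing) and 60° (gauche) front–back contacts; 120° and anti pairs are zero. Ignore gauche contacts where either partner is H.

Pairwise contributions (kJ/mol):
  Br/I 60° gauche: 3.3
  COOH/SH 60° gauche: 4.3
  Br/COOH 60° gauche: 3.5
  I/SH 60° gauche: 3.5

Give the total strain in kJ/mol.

7.0 kJ/mol

This conformer (staggered): SH(120°)/I(60°) gauche 3.5; Br(240°)/COOH(300°) gauche 3.5 → 7.0 kJ/mol.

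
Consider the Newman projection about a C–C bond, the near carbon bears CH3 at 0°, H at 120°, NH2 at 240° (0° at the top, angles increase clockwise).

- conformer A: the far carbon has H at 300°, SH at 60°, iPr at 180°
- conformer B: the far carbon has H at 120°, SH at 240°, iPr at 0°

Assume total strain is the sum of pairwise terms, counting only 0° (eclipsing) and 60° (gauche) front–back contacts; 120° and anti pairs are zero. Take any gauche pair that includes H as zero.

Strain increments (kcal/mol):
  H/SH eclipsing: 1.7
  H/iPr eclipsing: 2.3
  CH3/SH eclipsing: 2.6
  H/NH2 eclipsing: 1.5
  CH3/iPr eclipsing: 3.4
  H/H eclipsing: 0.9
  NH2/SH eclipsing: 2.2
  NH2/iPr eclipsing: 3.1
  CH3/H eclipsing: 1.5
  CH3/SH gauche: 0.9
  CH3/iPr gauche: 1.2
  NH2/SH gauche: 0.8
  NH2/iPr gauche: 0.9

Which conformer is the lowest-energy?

A (staggered): CH3–SH gauche, NH2–iPr gauche; 0.9 + 0.9 = 1.8 kcal/mol.
B (eclipsed): CH3–iPr eclipsed, H–H eclipsed, NH2–SH eclipsed; 3.4 + 0.9 + 2.2 = 6.5 kcal/mol.
A has the lowest total (1.8 kcal/mol).

A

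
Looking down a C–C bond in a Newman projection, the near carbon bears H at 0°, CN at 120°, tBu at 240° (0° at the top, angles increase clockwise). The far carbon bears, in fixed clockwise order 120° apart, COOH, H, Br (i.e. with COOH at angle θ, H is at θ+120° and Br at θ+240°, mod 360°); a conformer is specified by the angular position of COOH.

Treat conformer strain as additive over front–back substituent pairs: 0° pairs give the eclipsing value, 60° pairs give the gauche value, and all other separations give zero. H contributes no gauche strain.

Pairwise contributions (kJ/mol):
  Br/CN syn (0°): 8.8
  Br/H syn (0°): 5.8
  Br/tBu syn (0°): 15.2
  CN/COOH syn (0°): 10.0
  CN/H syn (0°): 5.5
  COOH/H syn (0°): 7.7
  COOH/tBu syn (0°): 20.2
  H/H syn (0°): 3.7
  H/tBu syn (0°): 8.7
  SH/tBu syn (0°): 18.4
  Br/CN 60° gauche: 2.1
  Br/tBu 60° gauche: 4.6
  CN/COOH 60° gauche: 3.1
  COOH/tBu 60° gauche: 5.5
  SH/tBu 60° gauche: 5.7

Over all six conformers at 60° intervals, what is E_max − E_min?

25.0 kJ/mol

COOH at 0° (eclipsed): H(0°)/COOH(0°) eclipsed 7.7; CN(120°)/H(120°) eclipsed 5.5; tBu(240°)/Br(240°) eclipsed 15.2 → 28.4 kJ/mol.
COOH at 60° (staggered): CN(120°)/COOH(60°) gauche 3.1; tBu(240°)/Br(300°) gauche 4.6 → 7.7 kJ/mol.
COOH at 120° (eclipsed): H(0°)/Br(0°) eclipsed 5.8; CN(120°)/COOH(120°) eclipsed 10.0; tBu(240°)/H(240°) eclipsed 8.7 → 24.5 kJ/mol.
COOH at 180° (staggered): CN(120°)/COOH(180°) gauche 3.1; CN(120°)/Br(60°) gauche 2.1; tBu(240°)/COOH(180°) gauche 5.5 → 10.7 kJ/mol.
COOH at 240° (eclipsed): H(0°)/H(0°) eclipsed 3.7; CN(120°)/Br(120°) eclipsed 8.8; tBu(240°)/COOH(240°) eclipsed 20.2 → 32.7 kJ/mol.
COOH at 300° (staggered): CN(120°)/Br(180°) gauche 2.1; tBu(240°)/COOH(300°) gauche 5.5; tBu(240°)/Br(180°) gauche 4.6 → 12.2 kJ/mol.
Max at 240° (32.7 kJ/mol), min at 60° (7.7 kJ/mol); barrier = 25.0 kJ/mol.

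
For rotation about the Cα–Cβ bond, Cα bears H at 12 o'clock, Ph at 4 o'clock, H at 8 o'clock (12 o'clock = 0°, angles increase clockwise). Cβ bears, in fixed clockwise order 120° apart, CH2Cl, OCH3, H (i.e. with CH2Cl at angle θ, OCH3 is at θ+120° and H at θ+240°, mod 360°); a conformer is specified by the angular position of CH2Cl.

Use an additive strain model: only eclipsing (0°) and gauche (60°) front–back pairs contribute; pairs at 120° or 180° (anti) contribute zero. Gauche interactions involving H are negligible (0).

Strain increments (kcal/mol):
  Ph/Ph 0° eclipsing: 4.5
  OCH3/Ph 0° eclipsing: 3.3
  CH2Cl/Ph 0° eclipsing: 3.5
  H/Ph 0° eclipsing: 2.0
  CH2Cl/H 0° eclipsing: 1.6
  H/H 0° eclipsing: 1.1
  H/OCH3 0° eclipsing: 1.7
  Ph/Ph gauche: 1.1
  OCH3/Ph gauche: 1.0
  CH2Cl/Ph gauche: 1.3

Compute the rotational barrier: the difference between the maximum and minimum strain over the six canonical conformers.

5.3 kcal/mol

CH2Cl at 0° is eclipsed. H at 0° is eclipsed with CH2Cl at 0° (1.6); Ph at 120° is eclipsed with OCH3 at 120° (3.3); H at 240° is eclipsed with H at 240° (1.1). Total 6.0 kcal/mol.
CH2Cl at 60° is staggered. Ph at 120° is gauche with CH2Cl at 60° (1.3); Ph at 120° is gauche with OCH3 at 180° (1.0). Total 2.3 kcal/mol.
CH2Cl at 120° is eclipsed. H at 0° is eclipsed with H at 0° (1.1); Ph at 120° is eclipsed with CH2Cl at 120° (3.5); H at 240° is eclipsed with OCH3 at 240° (1.7). Total 6.3 kcal/mol.
CH2Cl at 180° is staggered. Ph at 120° is gauche with CH2Cl at 180° (1.3). Total 1.3 kcal/mol.
CH2Cl at 240° is eclipsed. H at 0° is eclipsed with OCH3 at 0° (1.7); Ph at 120° is eclipsed with H at 120° (2.0); H at 240° is eclipsed with CH2Cl at 240° (1.6). Total 5.3 kcal/mol.
CH2Cl at 300° is staggered. Ph at 120° is gauche with OCH3 at 60° (1.0). Total 1.0 kcal/mol.
Max at 120° (6.3 kcal/mol), min at 300° (1.0 kcal/mol); barrier = 5.3 kcal/mol.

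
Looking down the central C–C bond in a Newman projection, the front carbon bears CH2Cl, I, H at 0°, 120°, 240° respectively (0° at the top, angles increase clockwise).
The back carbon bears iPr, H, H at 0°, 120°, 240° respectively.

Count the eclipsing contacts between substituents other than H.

Non-H eclipsing pairs: CH2Cl(0°)/iPr(0°) — 1 interaction.

1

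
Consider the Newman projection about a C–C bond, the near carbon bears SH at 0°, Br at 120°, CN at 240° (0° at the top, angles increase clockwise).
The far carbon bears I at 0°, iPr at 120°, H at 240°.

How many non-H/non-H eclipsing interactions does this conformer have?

2

Non-H eclipsing pairs: SH(0°)/I(0°); Br(120°)/iPr(120°) — 2 interactions.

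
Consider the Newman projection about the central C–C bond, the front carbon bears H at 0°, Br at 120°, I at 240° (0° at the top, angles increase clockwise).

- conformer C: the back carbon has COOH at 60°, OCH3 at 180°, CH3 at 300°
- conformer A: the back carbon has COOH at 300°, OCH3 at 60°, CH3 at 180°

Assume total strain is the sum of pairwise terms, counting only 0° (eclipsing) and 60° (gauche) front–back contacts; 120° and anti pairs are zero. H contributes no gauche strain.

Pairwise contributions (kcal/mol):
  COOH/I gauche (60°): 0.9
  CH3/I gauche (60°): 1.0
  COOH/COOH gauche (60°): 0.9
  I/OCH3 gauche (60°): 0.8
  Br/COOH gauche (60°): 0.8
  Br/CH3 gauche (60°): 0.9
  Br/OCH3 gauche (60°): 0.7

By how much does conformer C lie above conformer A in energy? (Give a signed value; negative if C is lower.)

C is staggered. Br at 120° is gauche with COOH at 60° (0.8); Br at 120° is gauche with OCH3 at 180° (0.7); I at 240° is gauche with OCH3 at 180° (0.8); I at 240° is gauche with CH3 at 300° (1.0). Total 3.3 kcal/mol.
A is staggered. Br at 120° is gauche with OCH3 at 60° (0.7); Br at 120° is gauche with CH3 at 180° (0.9); I at 240° is gauche with COOH at 300° (0.9); I at 240° is gauche with CH3 at 180° (1.0). Total 3.5 kcal/mol.
E(C) − E(A) = 3.3 − 3.5 = -0.2 kcal/mol.

-0.2 kcal/mol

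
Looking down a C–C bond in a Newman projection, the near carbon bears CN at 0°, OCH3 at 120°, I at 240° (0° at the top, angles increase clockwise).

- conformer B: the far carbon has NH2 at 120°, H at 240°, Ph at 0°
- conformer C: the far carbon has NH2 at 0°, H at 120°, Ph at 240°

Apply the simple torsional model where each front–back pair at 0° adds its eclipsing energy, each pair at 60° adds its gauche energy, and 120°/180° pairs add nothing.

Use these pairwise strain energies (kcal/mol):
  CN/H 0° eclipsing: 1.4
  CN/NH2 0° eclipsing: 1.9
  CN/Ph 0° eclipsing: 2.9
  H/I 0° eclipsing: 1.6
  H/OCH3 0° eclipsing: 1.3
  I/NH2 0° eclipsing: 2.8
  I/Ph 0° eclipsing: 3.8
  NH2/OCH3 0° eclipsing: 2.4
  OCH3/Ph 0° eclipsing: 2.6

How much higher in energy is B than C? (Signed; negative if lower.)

-0.1 kcal/mol

B (eclipsed): CN(0°)/Ph(0°) eclipsed 2.9; OCH3(120°)/NH2(120°) eclipsed 2.4; I(240°)/H(240°) eclipsed 1.6 → 6.9 kcal/mol.
C (eclipsed): CN(0°)/NH2(0°) eclipsed 1.9; OCH3(120°)/H(120°) eclipsed 1.3; I(240°)/Ph(240°) eclipsed 3.8 → 7.0 kcal/mol.
E(B) − E(C) = 6.9 − 7.0 = -0.1 kcal/mol.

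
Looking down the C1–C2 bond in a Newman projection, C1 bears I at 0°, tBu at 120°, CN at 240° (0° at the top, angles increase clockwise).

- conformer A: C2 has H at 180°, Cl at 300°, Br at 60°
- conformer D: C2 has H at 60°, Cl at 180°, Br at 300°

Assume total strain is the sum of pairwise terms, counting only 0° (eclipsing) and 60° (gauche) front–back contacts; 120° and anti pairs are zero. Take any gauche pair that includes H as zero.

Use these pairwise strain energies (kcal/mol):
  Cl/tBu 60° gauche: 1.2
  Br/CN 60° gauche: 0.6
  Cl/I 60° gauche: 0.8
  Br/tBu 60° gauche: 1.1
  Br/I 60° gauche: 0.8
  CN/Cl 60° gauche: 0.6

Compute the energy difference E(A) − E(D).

+0.1 kcal/mol

A (staggered): I–Cl gauche, I–Br gauche, tBu–Br gauche, CN–Cl gauche; 0.8 + 0.8 + 1.1 + 0.6 = 3.3 kcal/mol.
D (staggered): I–Br gauche, tBu–Cl gauche, CN–Cl gauche, CN–Br gauche; 0.8 + 1.2 + 0.6 + 0.6 = 3.2 kcal/mol.
E(A) − E(D) = 3.3 − 3.2 = +0.1 kcal/mol.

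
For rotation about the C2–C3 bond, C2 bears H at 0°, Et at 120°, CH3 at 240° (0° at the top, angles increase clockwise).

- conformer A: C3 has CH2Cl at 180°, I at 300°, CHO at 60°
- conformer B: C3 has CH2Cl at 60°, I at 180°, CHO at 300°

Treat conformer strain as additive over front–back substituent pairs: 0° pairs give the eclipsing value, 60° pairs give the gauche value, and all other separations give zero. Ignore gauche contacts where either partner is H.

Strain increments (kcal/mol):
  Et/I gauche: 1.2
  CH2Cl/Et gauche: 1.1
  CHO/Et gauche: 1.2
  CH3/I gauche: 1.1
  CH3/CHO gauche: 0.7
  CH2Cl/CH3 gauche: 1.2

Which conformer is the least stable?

A

A (staggered): Et(120°)/CH2Cl(180°) gauche 1.1; Et(120°)/CHO(60°) gauche 1.2; CH3(240°)/CH2Cl(180°) gauche 1.2; CH3(240°)/I(300°) gauche 1.1 → 4.6 kcal/mol.
B (staggered): Et(120°)/CH2Cl(60°) gauche 1.1; Et(120°)/I(180°) gauche 1.2; CH3(240°)/I(180°) gauche 1.1; CH3(240°)/CHO(300°) gauche 0.7 → 4.1 kcal/mol.
A has the highest total (4.6 kcal/mol).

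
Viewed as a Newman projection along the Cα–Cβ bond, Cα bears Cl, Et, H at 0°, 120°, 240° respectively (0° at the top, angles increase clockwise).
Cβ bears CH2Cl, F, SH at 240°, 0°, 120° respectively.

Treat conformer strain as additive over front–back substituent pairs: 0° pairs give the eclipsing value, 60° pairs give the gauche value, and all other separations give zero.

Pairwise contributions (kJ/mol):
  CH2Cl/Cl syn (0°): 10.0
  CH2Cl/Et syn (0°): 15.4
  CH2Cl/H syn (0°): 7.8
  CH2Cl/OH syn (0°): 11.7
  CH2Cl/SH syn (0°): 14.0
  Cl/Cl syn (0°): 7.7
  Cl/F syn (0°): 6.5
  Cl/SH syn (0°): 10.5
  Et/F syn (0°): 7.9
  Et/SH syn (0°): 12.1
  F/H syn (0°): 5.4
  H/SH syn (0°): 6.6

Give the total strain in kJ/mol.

26.4 kJ/mol

This conformer is eclipsed. Cl at 0° is eclipsed with F at 0° (6.5); Et at 120° is eclipsed with SH at 120° (12.1); H at 240° is eclipsed with CH2Cl at 240° (7.8). Total 26.4 kJ/mol.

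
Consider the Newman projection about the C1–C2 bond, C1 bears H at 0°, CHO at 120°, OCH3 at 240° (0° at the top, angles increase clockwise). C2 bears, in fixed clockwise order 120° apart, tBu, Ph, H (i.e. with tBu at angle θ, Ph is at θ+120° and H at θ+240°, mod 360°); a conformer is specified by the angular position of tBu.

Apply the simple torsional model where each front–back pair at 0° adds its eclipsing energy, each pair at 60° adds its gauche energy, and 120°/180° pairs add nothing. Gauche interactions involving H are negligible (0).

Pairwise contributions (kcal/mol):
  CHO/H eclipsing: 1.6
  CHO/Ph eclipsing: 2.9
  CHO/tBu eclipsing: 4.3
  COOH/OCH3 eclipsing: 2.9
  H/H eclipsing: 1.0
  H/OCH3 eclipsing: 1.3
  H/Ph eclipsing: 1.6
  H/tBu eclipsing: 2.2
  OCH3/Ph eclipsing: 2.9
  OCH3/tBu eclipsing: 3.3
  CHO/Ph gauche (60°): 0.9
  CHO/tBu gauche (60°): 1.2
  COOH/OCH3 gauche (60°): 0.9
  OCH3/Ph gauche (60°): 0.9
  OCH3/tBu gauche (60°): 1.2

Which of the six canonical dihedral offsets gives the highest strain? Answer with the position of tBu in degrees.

120°

tBu at 0° (eclipsed): H–tBu eclipsed, CHO–Ph eclipsed, OCH3–H eclipsed; 2.2 + 2.9 + 1.3 = 6.4 kcal/mol.
tBu at 60° (staggered): CHO–tBu gauche, CHO–Ph gauche, OCH3–Ph gauche; 1.2 + 0.9 + 0.9 = 3.0 kcal/mol.
tBu at 120° (eclipsed): H–H eclipsed, CHO–tBu eclipsed, OCH3–Ph eclipsed; 1.0 + 4.3 + 2.9 = 8.2 kcal/mol.
tBu at 180° (staggered): CHO–tBu gauche, OCH3–tBu gauche, OCH3–Ph gauche; 1.2 + 1.2 + 0.9 = 3.3 kcal/mol.
tBu at 240° (eclipsed): H–Ph eclipsed, CHO–H eclipsed, OCH3–tBu eclipsed; 1.6 + 1.6 + 3.3 = 6.5 kcal/mol.
tBu at 300° (staggered): CHO–Ph gauche, OCH3–tBu gauche; 0.9 + 1.2 = 2.1 kcal/mol.
The maximum (8.2 kcal/mol) occurs with tBu at 120°.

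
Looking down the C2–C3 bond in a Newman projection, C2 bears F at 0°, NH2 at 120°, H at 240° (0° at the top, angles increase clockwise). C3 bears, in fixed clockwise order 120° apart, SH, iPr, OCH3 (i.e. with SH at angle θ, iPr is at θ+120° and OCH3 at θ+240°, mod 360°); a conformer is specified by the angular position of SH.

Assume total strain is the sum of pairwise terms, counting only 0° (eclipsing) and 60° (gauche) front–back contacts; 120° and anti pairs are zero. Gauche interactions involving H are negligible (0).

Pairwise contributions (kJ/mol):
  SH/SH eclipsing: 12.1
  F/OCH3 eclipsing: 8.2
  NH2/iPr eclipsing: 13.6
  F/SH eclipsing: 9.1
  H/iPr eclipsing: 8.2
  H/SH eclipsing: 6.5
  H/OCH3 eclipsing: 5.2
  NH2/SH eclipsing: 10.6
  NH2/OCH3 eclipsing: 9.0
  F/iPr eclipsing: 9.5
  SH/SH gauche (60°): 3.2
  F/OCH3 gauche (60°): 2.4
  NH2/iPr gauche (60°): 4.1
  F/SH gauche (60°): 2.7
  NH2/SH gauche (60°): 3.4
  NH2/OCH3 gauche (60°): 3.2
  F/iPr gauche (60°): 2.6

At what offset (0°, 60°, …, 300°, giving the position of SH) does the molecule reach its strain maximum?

0°

SH at 0° (eclipsed): F(0°)/SH(0°) eclipsed 9.1; NH2(120°)/iPr(120°) eclipsed 13.6; H(240°)/OCH3(240°) eclipsed 5.2 → 27.9 kJ/mol.
SH at 60° (staggered): F(0°)/SH(60°) gauche 2.7; F(0°)/OCH3(300°) gauche 2.4; NH2(120°)/SH(60°) gauche 3.4; NH2(120°)/iPr(180°) gauche 4.1 → 12.6 kJ/mol.
SH at 120° (eclipsed): F(0°)/OCH3(0°) eclipsed 8.2; NH2(120°)/SH(120°) eclipsed 10.6; H(240°)/iPr(240°) eclipsed 8.2 → 27.0 kJ/mol.
SH at 180° (staggered): F(0°)/iPr(300°) gauche 2.6; F(0°)/OCH3(60°) gauche 2.4; NH2(120°)/SH(180°) gauche 3.4; NH2(120°)/OCH3(60°) gauche 3.2 → 11.6 kJ/mol.
SH at 240° (eclipsed): F(0°)/iPr(0°) eclipsed 9.5; NH2(120°)/OCH3(120°) eclipsed 9.0; H(240°)/SH(240°) eclipsed 6.5 → 25.0 kJ/mol.
SH at 300° (staggered): F(0°)/SH(300°) gauche 2.7; F(0°)/iPr(60°) gauche 2.6; NH2(120°)/iPr(60°) gauche 4.1; NH2(120°)/OCH3(180°) gauche 3.2 → 12.6 kJ/mol.
The maximum (27.9 kJ/mol) occurs with SH at 0°.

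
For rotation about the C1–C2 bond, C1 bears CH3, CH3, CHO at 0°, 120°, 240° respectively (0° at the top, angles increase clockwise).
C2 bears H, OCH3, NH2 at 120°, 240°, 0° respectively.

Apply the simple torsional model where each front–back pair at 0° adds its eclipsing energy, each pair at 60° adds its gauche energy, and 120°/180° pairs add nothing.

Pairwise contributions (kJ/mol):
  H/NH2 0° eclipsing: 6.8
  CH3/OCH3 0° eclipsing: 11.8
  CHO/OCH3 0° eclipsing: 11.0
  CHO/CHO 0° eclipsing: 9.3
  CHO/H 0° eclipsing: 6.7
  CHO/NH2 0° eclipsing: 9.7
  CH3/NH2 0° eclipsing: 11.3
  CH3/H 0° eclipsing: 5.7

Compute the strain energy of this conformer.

28.0 kJ/mol

This conformer (eclipsed): CH3(0°)/NH2(0°) eclipsed 11.3; CH3(120°)/H(120°) eclipsed 5.7; CHO(240°)/OCH3(240°) eclipsed 11.0 → 28.0 kJ/mol.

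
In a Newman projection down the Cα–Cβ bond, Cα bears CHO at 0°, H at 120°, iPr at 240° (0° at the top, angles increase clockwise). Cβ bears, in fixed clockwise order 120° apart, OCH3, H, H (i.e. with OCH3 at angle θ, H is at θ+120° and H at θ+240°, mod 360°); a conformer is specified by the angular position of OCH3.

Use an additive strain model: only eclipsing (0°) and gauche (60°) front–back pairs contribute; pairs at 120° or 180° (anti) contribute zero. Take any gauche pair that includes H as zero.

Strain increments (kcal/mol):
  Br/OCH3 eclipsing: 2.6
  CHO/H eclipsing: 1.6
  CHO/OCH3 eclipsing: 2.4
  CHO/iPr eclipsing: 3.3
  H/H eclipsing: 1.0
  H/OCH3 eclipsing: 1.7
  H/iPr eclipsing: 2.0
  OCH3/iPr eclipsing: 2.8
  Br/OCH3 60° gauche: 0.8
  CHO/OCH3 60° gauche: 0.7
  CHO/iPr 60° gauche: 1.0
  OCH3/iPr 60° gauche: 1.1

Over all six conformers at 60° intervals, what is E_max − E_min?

4.7 kcal/mol

OCH3 at 0° (eclipsed): CHO–OCH3 eclipsed, H–H eclipsed, iPr–H eclipsed; 2.4 + 1.0 + 2.0 = 5.4 kcal/mol.
OCH3 at 60° (staggered): CHO–OCH3 gauche; 0.7 = 0.7 kcal/mol.
OCH3 at 120° (eclipsed): CHO–H eclipsed, H–OCH3 eclipsed, iPr–H eclipsed; 1.6 + 1.7 + 2.0 = 5.3 kcal/mol.
OCH3 at 180° (staggered): iPr–OCH3 gauche; 1.1 = 1.1 kcal/mol.
OCH3 at 240° (eclipsed): CHO–H eclipsed, H–H eclipsed, iPr–OCH3 eclipsed; 1.6 + 1.0 + 2.8 = 5.4 kcal/mol.
OCH3 at 300° (staggered): CHO–OCH3 gauche, iPr–OCH3 gauche; 0.7 + 1.1 = 1.8 kcal/mol.
Max at 0° (5.4 kcal/mol), min at 60° (0.7 kcal/mol); barrier = 4.7 kcal/mol.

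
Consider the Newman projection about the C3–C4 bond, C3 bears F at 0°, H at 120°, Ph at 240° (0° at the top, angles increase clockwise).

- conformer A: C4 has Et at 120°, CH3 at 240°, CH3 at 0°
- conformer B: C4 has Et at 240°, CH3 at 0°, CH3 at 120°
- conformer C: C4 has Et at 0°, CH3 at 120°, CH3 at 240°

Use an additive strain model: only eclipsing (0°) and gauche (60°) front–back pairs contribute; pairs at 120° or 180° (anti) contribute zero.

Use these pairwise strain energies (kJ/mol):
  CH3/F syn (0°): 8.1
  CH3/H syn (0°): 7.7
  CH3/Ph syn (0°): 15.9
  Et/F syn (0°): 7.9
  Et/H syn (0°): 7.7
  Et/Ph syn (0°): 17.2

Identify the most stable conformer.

C

A (eclipsed): F–CH3 eclipsed, H–Et eclipsed, Ph–CH3 eclipsed; 8.1 + 7.7 + 15.9 = 31.7 kJ/mol.
B (eclipsed): F–CH3 eclipsed, H–CH3 eclipsed, Ph–Et eclipsed; 8.1 + 7.7 + 17.2 = 33.0 kJ/mol.
C (eclipsed): F–Et eclipsed, H–CH3 eclipsed, Ph–CH3 eclipsed; 7.9 + 7.7 + 15.9 = 31.5 kJ/mol.
C has the lowest total (31.5 kJ/mol).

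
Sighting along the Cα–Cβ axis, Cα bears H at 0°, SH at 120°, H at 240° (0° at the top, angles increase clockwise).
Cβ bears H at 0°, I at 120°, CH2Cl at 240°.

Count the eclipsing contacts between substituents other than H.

Non-H eclipsing pairs: SH(120°)/I(120°) — 1 interaction.

1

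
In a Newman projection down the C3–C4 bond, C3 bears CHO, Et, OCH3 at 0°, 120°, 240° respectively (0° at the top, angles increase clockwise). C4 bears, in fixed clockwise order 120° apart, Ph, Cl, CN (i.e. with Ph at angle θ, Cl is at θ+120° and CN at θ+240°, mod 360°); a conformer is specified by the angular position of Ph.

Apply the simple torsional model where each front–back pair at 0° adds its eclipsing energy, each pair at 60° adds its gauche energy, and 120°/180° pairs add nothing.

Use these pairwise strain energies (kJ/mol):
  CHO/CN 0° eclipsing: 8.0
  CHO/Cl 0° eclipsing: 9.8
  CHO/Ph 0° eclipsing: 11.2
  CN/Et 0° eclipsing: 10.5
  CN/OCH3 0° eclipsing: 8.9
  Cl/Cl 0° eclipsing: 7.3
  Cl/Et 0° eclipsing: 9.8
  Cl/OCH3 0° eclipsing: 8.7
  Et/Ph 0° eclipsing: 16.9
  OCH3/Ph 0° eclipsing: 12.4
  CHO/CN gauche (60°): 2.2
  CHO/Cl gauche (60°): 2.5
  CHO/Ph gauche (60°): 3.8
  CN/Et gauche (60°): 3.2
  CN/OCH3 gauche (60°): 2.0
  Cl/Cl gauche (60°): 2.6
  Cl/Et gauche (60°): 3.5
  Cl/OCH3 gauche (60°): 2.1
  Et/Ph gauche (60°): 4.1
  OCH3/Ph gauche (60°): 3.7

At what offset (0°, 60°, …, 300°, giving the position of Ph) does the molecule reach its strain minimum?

60°

Ph at 0° (eclipsed): CHO(0°)/Ph(0°) eclipsed 11.2; Et(120°)/Cl(120°) eclipsed 9.8; OCH3(240°)/CN(240°) eclipsed 8.9 → 29.9 kJ/mol.
Ph at 60° (staggered): CHO(0°)/Ph(60°) gauche 3.8; CHO(0°)/CN(300°) gauche 2.2; Et(120°)/Ph(60°) gauche 4.1; Et(120°)/Cl(180°) gauche 3.5; OCH3(240°)/Cl(180°) gauche 2.1; OCH3(240°)/CN(300°) gauche 2.0 → 17.7 kJ/mol.
Ph at 120° (eclipsed): CHO(0°)/CN(0°) eclipsed 8.0; Et(120°)/Ph(120°) eclipsed 16.9; OCH3(240°)/Cl(240°) eclipsed 8.7 → 33.6 kJ/mol.
Ph at 180° (staggered): CHO(0°)/Cl(300°) gauche 2.5; CHO(0°)/CN(60°) gauche 2.2; Et(120°)/Ph(180°) gauche 4.1; Et(120°)/CN(60°) gauche 3.2; OCH3(240°)/Ph(180°) gauche 3.7; OCH3(240°)/Cl(300°) gauche 2.1 → 17.8 kJ/mol.
Ph at 240° (eclipsed): CHO(0°)/Cl(0°) eclipsed 9.8; Et(120°)/CN(120°) eclipsed 10.5; OCH3(240°)/Ph(240°) eclipsed 12.4 → 32.7 kJ/mol.
Ph at 300° (staggered): CHO(0°)/Ph(300°) gauche 3.8; CHO(0°)/Cl(60°) gauche 2.5; Et(120°)/Cl(60°) gauche 3.5; Et(120°)/CN(180°) gauche 3.2; OCH3(240°)/Ph(300°) gauche 3.7; OCH3(240°)/CN(180°) gauche 2.0 → 18.7 kJ/mol.
The minimum (17.7 kJ/mol) occurs with Ph at 60°.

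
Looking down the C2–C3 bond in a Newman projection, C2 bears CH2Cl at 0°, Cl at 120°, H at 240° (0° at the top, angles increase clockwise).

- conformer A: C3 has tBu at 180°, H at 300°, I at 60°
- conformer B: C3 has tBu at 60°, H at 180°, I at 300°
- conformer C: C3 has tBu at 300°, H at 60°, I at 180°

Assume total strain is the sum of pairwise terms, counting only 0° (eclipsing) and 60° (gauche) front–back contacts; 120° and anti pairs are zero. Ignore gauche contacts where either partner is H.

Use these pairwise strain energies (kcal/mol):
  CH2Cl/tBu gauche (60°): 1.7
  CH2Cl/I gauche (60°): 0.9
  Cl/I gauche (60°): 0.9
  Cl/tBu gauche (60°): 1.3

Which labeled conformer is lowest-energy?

A (staggered): CH2Cl(0°)/I(60°) gauche 0.9; Cl(120°)/tBu(180°) gauche 1.3; Cl(120°)/I(60°) gauche 0.9 → 3.1 kcal/mol.
B (staggered): CH2Cl(0°)/tBu(60°) gauche 1.7; CH2Cl(0°)/I(300°) gauche 0.9; Cl(120°)/tBu(60°) gauche 1.3 → 3.9 kcal/mol.
C (staggered): CH2Cl(0°)/tBu(300°) gauche 1.7; Cl(120°)/I(180°) gauche 0.9 → 2.6 kcal/mol.
C has the lowest total (2.6 kcal/mol).

C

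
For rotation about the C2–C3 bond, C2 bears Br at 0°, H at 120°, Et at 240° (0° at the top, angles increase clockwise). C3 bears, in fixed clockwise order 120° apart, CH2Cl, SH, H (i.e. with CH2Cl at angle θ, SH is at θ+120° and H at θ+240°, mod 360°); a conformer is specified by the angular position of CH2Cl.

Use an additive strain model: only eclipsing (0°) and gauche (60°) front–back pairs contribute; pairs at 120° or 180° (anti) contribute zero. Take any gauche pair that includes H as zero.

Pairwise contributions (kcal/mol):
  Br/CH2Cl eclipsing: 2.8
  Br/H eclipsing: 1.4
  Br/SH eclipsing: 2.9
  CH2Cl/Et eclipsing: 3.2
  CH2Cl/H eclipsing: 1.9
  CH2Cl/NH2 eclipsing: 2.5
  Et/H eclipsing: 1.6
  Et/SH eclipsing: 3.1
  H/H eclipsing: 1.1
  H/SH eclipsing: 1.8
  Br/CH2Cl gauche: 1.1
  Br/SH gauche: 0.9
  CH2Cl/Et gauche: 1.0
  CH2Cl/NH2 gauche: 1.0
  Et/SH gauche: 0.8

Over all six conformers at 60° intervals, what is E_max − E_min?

CH2Cl at 0° (eclipsed): Br–CH2Cl eclipsed, H–SH eclipsed, Et–H eclipsed; 2.8 + 1.8 + 1.6 = 6.2 kcal/mol.
CH2Cl at 60° (staggered): Br–CH2Cl gauche, Et–SH gauche; 1.1 + 0.8 = 1.9 kcal/mol.
CH2Cl at 120° (eclipsed): Br–H eclipsed, H–CH2Cl eclipsed, Et–SH eclipsed; 1.4 + 1.9 + 3.1 = 6.4 kcal/mol.
CH2Cl at 180° (staggered): Br–SH gauche, Et–CH2Cl gauche, Et–SH gauche; 0.9 + 1.0 + 0.8 = 2.7 kcal/mol.
CH2Cl at 240° (eclipsed): Br–SH eclipsed, H–H eclipsed, Et–CH2Cl eclipsed; 2.9 + 1.1 + 3.2 = 7.2 kcal/mol.
CH2Cl at 300° (staggered): Br–CH2Cl gauche, Br–SH gauche, Et–CH2Cl gauche; 1.1 + 0.9 + 1.0 = 3.0 kcal/mol.
Max at 240° (7.2 kcal/mol), min at 60° (1.9 kcal/mol); barrier = 5.3 kcal/mol.

5.3 kcal/mol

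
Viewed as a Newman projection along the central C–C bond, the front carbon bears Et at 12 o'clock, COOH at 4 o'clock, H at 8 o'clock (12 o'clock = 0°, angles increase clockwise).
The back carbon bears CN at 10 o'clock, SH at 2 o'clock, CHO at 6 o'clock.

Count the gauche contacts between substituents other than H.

4

Non-H gauche pairs: Et(0°)/CN(300°); Et(0°)/SH(60°); COOH(120°)/SH(60°); COOH(120°)/CHO(180°) — 4 interactions.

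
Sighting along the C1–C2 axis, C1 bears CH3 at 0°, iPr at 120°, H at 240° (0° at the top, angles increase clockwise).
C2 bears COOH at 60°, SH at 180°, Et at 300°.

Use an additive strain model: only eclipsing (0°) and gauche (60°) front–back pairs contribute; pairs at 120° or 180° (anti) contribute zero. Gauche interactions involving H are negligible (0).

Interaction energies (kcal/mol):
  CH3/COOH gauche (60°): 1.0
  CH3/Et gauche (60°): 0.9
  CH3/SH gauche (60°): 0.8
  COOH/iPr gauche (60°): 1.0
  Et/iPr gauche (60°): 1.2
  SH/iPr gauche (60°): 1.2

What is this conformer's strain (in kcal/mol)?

4.1 kcal/mol

This conformer (staggered): CH3(0°)/COOH(60°) gauche 1.0; CH3(0°)/Et(300°) gauche 0.9; iPr(120°)/COOH(60°) gauche 1.0; iPr(120°)/SH(180°) gauche 1.2 → 4.1 kcal/mol.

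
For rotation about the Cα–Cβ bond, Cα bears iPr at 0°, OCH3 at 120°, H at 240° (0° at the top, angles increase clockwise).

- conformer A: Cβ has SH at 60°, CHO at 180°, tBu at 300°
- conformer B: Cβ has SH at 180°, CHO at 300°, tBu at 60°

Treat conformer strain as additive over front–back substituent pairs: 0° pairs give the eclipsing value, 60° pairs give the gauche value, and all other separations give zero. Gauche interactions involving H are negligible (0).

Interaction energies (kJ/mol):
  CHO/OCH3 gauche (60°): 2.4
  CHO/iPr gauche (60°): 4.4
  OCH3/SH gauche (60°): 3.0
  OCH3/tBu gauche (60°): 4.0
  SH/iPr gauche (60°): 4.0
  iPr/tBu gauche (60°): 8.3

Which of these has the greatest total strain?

A (staggered): iPr(0°)/SH(60°) gauche 4.0; iPr(0°)/tBu(300°) gauche 8.3; OCH3(120°)/SH(60°) gauche 3.0; OCH3(120°)/CHO(180°) gauche 2.4 → 17.7 kJ/mol.
B (staggered): iPr(0°)/CHO(300°) gauche 4.4; iPr(0°)/tBu(60°) gauche 8.3; OCH3(120°)/SH(180°) gauche 3.0; OCH3(120°)/tBu(60°) gauche 4.0 → 19.7 kJ/mol.
B has the highest total (19.7 kJ/mol).

B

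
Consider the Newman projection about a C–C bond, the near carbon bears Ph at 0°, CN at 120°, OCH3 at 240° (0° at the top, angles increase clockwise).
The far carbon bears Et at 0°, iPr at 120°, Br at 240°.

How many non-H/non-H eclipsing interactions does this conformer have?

3

Non-H eclipsing pairs: Ph(0°)/Et(0°); CN(120°)/iPr(120°); OCH3(240°)/Br(240°) — 3 interactions.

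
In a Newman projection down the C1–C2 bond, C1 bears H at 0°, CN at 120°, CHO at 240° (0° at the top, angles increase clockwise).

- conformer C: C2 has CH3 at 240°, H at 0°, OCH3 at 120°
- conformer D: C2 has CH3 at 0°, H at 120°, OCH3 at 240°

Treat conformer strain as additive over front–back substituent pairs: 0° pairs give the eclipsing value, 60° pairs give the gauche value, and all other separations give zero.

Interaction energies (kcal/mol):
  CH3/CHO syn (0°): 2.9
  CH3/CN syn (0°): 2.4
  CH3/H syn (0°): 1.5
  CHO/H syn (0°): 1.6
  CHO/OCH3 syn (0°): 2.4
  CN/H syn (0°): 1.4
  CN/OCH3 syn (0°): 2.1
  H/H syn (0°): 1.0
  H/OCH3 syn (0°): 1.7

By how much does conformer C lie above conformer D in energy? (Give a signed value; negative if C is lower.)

C (eclipsed): H(0°)/H(0°) eclipsed 1.0; CN(120°)/OCH3(120°) eclipsed 2.1; CHO(240°)/CH3(240°) eclipsed 2.9 → 6.0 kcal/mol.
D (eclipsed): H(0°)/CH3(0°) eclipsed 1.5; CN(120°)/H(120°) eclipsed 1.4; CHO(240°)/OCH3(240°) eclipsed 2.4 → 5.3 kcal/mol.
E(C) − E(D) = 6.0 − 5.3 = +0.7 kcal/mol.

+0.7 kcal/mol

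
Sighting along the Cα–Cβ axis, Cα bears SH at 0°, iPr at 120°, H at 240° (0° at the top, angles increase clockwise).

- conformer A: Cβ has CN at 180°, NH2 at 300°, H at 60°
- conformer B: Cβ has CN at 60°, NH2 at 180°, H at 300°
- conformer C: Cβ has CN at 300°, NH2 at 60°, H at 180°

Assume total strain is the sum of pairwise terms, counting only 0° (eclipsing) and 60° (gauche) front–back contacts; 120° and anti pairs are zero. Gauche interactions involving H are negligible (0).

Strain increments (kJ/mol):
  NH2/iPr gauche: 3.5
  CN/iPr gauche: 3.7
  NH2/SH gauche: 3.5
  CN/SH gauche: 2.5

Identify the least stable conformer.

B

A is staggered. SH at 0° is gauche with NH2 at 300° (3.5); iPr at 120° is gauche with CN at 180° (3.7). Total 7.2 kJ/mol.
B is staggered. SH at 0° is gauche with CN at 60° (2.5); iPr at 120° is gauche with CN at 60° (3.7); iPr at 120° is gauche with NH2 at 180° (3.5). Total 9.7 kJ/mol.
C is staggered. SH at 0° is gauche with CN at 300° (2.5); SH at 0° is gauche with NH2 at 60° (3.5); iPr at 120° is gauche with NH2 at 60° (3.5). Total 9.5 kJ/mol.
B has the highest total (9.7 kJ/mol).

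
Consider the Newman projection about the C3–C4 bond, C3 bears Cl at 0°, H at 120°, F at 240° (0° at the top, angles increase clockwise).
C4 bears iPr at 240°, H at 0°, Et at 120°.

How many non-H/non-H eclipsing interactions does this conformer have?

1

Non-H eclipsing pairs: F(240°)/iPr(240°) — 1 interaction.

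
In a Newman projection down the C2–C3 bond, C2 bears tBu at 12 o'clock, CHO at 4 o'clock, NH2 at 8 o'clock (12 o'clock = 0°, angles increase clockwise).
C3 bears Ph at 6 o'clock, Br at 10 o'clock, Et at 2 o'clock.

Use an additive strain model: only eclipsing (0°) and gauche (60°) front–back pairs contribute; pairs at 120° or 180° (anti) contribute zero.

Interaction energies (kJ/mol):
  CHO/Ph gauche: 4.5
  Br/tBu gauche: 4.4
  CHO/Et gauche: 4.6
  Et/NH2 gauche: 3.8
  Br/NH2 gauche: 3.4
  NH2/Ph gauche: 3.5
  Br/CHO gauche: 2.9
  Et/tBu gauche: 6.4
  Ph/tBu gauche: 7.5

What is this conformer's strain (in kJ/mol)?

26.8 kJ/mol

This conformer (staggered): tBu(0°)/Br(300°) gauche 4.4; tBu(0°)/Et(60°) gauche 6.4; CHO(120°)/Ph(180°) gauche 4.5; CHO(120°)/Et(60°) gauche 4.6; NH2(240°)/Ph(180°) gauche 3.5; NH2(240°)/Br(300°) gauche 3.4 → 26.8 kJ/mol.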